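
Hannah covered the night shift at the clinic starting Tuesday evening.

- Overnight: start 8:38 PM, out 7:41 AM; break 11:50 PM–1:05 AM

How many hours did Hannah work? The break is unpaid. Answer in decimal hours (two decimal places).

Overnight: 8:38 PM → midnight = 3 h 22 min; midnight → 7:41 AM = 7 h 41 min; span 11 h 3 min; less 75 min break → 9 h 48 min

9.80 hours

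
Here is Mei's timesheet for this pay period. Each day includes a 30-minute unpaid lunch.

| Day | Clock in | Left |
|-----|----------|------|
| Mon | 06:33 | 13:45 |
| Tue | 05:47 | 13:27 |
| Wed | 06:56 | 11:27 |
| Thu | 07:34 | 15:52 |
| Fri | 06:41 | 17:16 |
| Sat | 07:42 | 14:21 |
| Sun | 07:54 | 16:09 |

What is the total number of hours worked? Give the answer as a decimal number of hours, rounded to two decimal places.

Mon: 06:33–13:45 = 7 h 12 min; less 30 min break → 6 h 42 min
Tue: 05:47–13:27 = 7 h 40 min; less 30 min break → 7 h 10 min
Wed: 06:56–11:27 = 4 h 31 min; less 30 min break → 4 h 1 min
Thu: 07:34–15:52 = 8 h 18 min; less 30 min break → 7 h 48 min
Fri: 06:41–17:16 = 10 h 35 min; less 30 min break → 10 h 5 min
Sat: 07:42–14:21 = 6 h 39 min; less 30 min break → 6 h 9 min
Sun: 07:54–16:09 = 8 h 15 min; less 30 min break → 7 h 45 min
Total: 6 h 42 min + 7 h 10 min + 4 h 1 min + 7 h 48 min + 10 h 5 min + 6 h 9 min + 7 h 45 min = 49 h 40 min.

49.67 hours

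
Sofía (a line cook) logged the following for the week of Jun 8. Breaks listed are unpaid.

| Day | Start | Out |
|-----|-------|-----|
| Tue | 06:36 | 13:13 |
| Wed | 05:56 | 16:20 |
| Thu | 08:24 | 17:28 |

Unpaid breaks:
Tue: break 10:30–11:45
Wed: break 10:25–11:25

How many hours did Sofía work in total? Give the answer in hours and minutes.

23 h 50 min

Tue: 06:36–13:13 = 6 h 37 min; less 75 min break → 5 h 22 min
Wed: 05:56–16:20 = 10 h 24 min; less 60 min break → 9 h 24 min
Thu: 08:24–17:28 = 9 h 4 min
Total: 5 h 22 min + 9 h 24 min + 9 h 4 min = 23 h 50 min.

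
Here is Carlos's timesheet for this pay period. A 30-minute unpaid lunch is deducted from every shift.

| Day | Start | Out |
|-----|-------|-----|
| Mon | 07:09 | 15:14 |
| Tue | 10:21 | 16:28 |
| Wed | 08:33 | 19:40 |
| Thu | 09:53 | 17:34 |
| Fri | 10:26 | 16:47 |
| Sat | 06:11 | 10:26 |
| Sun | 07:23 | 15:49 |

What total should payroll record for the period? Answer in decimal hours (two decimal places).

Mon: 07:09–15:14 = 8 h 5 min; less 30 min break → 7 h 35 min
Tue: 10:21–16:28 = 6 h 7 min; less 30 min break → 5 h 37 min
Wed: 08:33–19:40 = 11 h 7 min; less 30 min break → 10 h 37 min
Thu: 09:53–17:34 = 7 h 41 min; less 30 min break → 7 h 11 min
Fri: 10:26–16:47 = 6 h 21 min; less 30 min break → 5 h 51 min
Sat: 06:11–10:26 = 4 h 15 min; less 30 min break → 3 h 45 min
Sun: 07:23–15:49 = 8 h 26 min; less 30 min break → 7 h 56 min
Total: 7 h 35 min + 5 h 37 min + 10 h 37 min + 7 h 11 min + 5 h 51 min + 3 h 45 min + 7 h 56 min = 48 h 32 min.

48.53 hours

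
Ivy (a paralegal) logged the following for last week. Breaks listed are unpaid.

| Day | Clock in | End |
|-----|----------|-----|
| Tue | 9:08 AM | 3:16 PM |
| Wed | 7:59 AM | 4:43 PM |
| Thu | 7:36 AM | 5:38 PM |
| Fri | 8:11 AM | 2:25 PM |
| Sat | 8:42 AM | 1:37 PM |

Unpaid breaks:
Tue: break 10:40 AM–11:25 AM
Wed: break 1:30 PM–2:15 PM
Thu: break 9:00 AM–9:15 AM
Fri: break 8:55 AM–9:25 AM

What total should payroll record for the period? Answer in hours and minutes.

33 h 48 min

Tue: 9:08 AM–3:16 PM = 6 h 8 min; less 45 min break → 5 h 23 min
Wed: 7:59 AM–4:43 PM = 8 h 44 min; less 45 min break → 7 h 59 min
Thu: 7:36 AM–5:38 PM = 10 h 2 min; less 15 min break → 9 h 47 min
Fri: 8:11 AM–2:25 PM = 6 h 14 min; less 30 min break → 5 h 44 min
Sat: 8:42 AM–1:37 PM = 4 h 55 min
Total: 5 h 23 min + 7 h 59 min + 9 h 47 min + 5 h 44 min + 4 h 55 min = 33 h 48 min.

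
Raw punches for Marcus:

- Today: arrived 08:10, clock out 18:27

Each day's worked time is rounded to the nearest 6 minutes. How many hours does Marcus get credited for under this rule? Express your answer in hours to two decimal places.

Today: 08:10–18:27 = 10 h 17 min → rounds to 10 h 18 min

10.30 hours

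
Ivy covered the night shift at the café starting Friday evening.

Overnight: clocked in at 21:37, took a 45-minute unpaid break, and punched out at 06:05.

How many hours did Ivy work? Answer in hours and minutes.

7 h 43 min

Overnight: 21:37 → midnight = 2 h 23 min; midnight → 06:05 = 6 h 5 min; span 8 h 28 min; less 45 min break → 7 h 43 min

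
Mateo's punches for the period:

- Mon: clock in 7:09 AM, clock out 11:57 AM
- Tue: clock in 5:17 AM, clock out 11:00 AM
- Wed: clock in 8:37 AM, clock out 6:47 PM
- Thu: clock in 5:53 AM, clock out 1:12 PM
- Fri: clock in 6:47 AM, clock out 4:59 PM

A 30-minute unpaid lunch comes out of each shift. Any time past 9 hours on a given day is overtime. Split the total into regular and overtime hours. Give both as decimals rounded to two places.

Regular 34.33 hours, overtime 1.37 hours

Mon: 7:09 AM–11:57 AM = 4 h 48 min; less 30 min break → 4 h 18 min
Tue: 5:17 AM–11:00 AM = 5 h 43 min; less 30 min break → 5 h 13 min
Wed: 8:37 AM–6:47 PM = 10 h 10 min; less 30 min break → 9 h 40 min
Thu: 5:53 AM–1:12 PM = 7 h 19 min; less 30 min break → 6 h 49 min
Fri: 6:47 AM–4:59 PM = 10 h 12 min; less 30 min break → 9 h 42 min
Mon reg 4 h 18 min / OT 0 h 0 min; Tue reg 5 h 13 min / OT 0 h 0 min; Wed reg 9 h 0 min / OT 0 h 40 min; Thu reg 6 h 49 min / OT 0 h 0 min; Fri reg 9 h 0 min / OT 0 h 42 min.
Totals: regular 34 h 20 min, overtime 1 h 22 min.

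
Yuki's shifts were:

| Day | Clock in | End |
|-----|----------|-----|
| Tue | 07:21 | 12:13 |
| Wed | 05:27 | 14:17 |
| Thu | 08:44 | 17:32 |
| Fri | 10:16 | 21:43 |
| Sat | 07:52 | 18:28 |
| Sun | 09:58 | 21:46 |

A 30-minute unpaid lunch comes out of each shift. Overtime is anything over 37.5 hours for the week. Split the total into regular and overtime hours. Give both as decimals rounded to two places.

Tue: 07:21–12:13 = 4 h 52 min; less 30 min break → 4 h 22 min
Wed: 05:27–14:17 = 8 h 50 min; less 30 min break → 8 h 20 min
Thu: 08:44–17:32 = 8 h 48 min; less 30 min break → 8 h 18 min
Fri: 10:16–21:43 = 11 h 27 min; less 30 min break → 10 h 57 min
Sat: 07:52–18:28 = 10 h 36 min; less 30 min break → 10 h 6 min
Sun: 09:58–21:46 = 11 h 48 min; less 30 min break → 11 h 18 min
Total worked: 53 h 21 min = 53.35 h.
Threshold 37.5 h → overtime 15 h 51 min, regular 37 h 30 min.

Regular 37.50 hours, overtime 15.85 hours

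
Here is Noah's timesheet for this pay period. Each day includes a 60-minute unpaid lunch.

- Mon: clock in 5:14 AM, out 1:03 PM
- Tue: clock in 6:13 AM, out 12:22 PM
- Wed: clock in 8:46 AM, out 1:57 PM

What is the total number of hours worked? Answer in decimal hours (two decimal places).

16.15 hours

Mon: 5:14 AM–1:03 PM = 7 h 49 min; less 60 min break → 6 h 49 min
Tue: 6:13 AM–12:22 PM = 6 h 9 min; less 60 min break → 5 h 9 min
Wed: 8:46 AM–1:57 PM = 5 h 11 min; less 60 min break → 4 h 11 min
Total: 6 h 49 min + 5 h 9 min + 4 h 11 min = 16 h 9 min.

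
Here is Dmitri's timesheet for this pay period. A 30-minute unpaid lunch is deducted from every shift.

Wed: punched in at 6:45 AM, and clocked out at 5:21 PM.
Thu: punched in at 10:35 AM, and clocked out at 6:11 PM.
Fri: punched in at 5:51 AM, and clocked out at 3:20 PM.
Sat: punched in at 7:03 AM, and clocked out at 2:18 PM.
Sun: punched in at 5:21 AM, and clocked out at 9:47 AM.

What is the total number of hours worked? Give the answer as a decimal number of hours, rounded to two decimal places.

36.87 hours

Wed: 6:45 AM–5:21 PM = 10 h 36 min; less 30 min break → 10 h 6 min
Thu: 10:35 AM–6:11 PM = 7 h 36 min; less 30 min break → 7 h 6 min
Fri: 5:51 AM–3:20 PM = 9 h 29 min; less 30 min break → 8 h 59 min
Sat: 7:03 AM–2:18 PM = 7 h 15 min; less 30 min break → 6 h 45 min
Sun: 5:21 AM–9:47 AM = 4 h 26 min; less 30 min break → 3 h 56 min
Total: 10 h 6 min + 7 h 6 min + 8 h 59 min + 6 h 45 min + 3 h 56 min = 36 h 52 min.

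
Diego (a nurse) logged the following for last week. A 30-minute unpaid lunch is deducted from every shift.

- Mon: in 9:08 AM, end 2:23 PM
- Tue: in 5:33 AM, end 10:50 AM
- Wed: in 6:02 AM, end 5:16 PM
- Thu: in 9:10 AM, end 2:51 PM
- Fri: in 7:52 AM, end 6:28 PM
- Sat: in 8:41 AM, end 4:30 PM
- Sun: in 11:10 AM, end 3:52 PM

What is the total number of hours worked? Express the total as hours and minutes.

Mon: 9:08 AM–2:23 PM = 5 h 15 min; less 30 min break → 4 h 45 min
Tue: 5:33 AM–10:50 AM = 5 h 17 min; less 30 min break → 4 h 47 min
Wed: 6:02 AM–5:16 PM = 11 h 14 min; less 30 min break → 10 h 44 min
Thu: 9:10 AM–2:51 PM = 5 h 41 min; less 30 min break → 5 h 11 min
Fri: 7:52 AM–6:28 PM = 10 h 36 min; less 30 min break → 10 h 6 min
Sat: 8:41 AM–4:30 PM = 7 h 49 min; less 30 min break → 7 h 19 min
Sun: 11:10 AM–3:52 PM = 4 h 42 min; less 30 min break → 4 h 12 min
Total: 4 h 45 min + 4 h 47 min + 10 h 44 min + 5 h 11 min + 10 h 6 min + 7 h 19 min + 4 h 12 min = 47 h 4 min.

47 h 4 min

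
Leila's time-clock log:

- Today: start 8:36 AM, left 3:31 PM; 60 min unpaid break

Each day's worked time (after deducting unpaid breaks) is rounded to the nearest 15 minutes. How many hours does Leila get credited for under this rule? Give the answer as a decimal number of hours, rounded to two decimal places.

6.00 hours

Today: 8:36 AM–3:31 PM = 6 h 55 min − 60 min = 5 h 55 min → rounds to 6 h 0 min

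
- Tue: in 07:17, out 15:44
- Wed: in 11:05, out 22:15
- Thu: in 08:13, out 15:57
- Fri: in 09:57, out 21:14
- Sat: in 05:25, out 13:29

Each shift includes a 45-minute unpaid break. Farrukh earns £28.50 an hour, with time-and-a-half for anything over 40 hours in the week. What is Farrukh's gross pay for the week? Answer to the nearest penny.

£1266.11

Tue: 07:17–15:44 = 8 h 27 min; less 45 min break → 7 h 42 min
Wed: 11:05–22:15 = 11 h 10 min; less 45 min break → 10 h 25 min
Thu: 08:13–15:57 = 7 h 44 min; less 45 min break → 6 h 59 min
Fri: 09:57–21:14 = 11 h 17 min; less 45 min break → 10 h 32 min
Sat: 05:25–13:29 = 8 h 4 min; less 45 min break → 7 h 19 min
Total worked: 42 h 57 min = 2577 min.
Regular 40 h 0 min = 2400 min at £28.50/h; overtime 2 h 57 min = 177 min at £42.75/h.
Pay = (2400 × £28.50 + 177 × £42.75) ÷ 60 = £1266.11.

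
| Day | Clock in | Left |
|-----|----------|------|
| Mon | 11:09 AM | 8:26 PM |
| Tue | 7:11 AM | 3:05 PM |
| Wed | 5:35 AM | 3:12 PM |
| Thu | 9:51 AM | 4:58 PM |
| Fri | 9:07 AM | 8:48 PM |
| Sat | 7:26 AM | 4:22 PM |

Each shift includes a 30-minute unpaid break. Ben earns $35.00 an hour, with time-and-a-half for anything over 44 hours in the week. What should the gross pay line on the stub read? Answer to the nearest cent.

$1935.50

Mon: 11:09 AM–8:26 PM = 9 h 17 min; less 30 min break → 8 h 47 min
Tue: 7:11 AM–3:05 PM = 7 h 54 min; less 30 min break → 7 h 24 min
Wed: 5:35 AM–3:12 PM = 9 h 37 min; less 30 min break → 9 h 7 min
Thu: 9:51 AM–4:58 PM = 7 h 7 min; less 30 min break → 6 h 37 min
Fri: 9:07 AM–8:48 PM = 11 h 41 min; less 30 min break → 11 h 11 min
Sat: 7:26 AM–4:22 PM = 8 h 56 min; less 30 min break → 8 h 26 min
Total worked: 51 h 32 min = 3092 min.
Regular 44 h 0 min = 2640 min at $35.00/h; overtime 7 h 32 min = 452 min at $52.50/h.
Pay = (2640 × $35.00 + 452 × $52.50) ÷ 60 = $1935.50.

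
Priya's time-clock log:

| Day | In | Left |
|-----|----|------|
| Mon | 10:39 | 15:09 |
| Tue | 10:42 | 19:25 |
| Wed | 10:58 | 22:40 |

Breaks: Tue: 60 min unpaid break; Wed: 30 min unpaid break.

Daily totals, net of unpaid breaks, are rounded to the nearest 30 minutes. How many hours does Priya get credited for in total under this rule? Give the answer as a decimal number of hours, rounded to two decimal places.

Mon: 10:39–15:09 = 4 h 30 min → rounds to 4 h 30 min
Tue: 10:42–19:25 = 8 h 43 min − 60 min = 7 h 43 min → rounds to 7 h 30 min
Wed: 10:58–22:40 = 11 h 42 min − 30 min = 11 h 12 min → rounds to 11 h 0 min
Total credited: 23 h 0 min.

23.00 hours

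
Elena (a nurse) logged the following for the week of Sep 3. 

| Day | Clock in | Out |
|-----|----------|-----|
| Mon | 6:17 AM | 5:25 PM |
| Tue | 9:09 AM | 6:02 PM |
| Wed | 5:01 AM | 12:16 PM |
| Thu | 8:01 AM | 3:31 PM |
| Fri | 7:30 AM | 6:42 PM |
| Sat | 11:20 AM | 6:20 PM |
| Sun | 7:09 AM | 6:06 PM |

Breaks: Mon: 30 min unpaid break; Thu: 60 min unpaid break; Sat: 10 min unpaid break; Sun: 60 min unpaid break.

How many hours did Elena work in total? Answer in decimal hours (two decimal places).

61.25 hours

Mon: 6:17 AM–5:25 PM = 11 h 8 min; less 30 min break → 10 h 38 min
Tue: 9:09 AM–6:02 PM = 8 h 53 min
Wed: 5:01 AM–12:16 PM = 7 h 15 min
Thu: 8:01 AM–3:31 PM = 7 h 30 min; less 60 min break → 6 h 30 min
Fri: 7:30 AM–6:42 PM = 11 h 12 min
Sat: 11:20 AM–6:20 PM = 7 h 0 min; less 10 min break → 6 h 50 min
Sun: 7:09 AM–6:06 PM = 10 h 57 min; less 60 min break → 9 h 57 min
Total: 10 h 38 min + 8 h 53 min + 7 h 15 min + 6 h 30 min + 11 h 12 min + 6 h 50 min + 9 h 57 min = 61 h 15 min.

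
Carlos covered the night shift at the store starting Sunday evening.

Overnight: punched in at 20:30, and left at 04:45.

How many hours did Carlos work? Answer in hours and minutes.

8 h 15 min

Overnight: 20:30 → midnight = 3 h 30 min; midnight → 04:45 = 4 h 45 min; span 8 h 15 min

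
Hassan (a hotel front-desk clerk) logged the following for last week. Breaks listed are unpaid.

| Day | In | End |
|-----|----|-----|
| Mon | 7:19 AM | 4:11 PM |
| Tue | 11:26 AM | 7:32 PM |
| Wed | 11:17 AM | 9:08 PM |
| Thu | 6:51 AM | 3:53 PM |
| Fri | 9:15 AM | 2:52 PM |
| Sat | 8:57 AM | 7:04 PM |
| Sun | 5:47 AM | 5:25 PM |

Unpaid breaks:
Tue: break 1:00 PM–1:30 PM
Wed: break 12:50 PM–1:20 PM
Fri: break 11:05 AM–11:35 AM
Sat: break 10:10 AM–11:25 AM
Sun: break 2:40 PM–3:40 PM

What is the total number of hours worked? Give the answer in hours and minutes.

Mon: 7:19 AM–4:11 PM = 8 h 52 min
Tue: 11:26 AM–7:32 PM = 8 h 6 min; less 30 min break → 7 h 36 min
Wed: 11:17 AM–9:08 PM = 9 h 51 min; less 30 min break → 9 h 21 min
Thu: 6:51 AM–3:53 PM = 9 h 2 min
Fri: 9:15 AM–2:52 PM = 5 h 37 min; less 30 min break → 5 h 7 min
Sat: 8:57 AM–7:04 PM = 10 h 7 min; less 75 min break → 8 h 52 min
Sun: 5:47 AM–5:25 PM = 11 h 38 min; less 60 min break → 10 h 38 min
Total: 8 h 52 min + 7 h 36 min + 9 h 21 min + 9 h 2 min + 5 h 7 min + 8 h 52 min + 10 h 38 min = 59 h 28 min.

59 h 28 min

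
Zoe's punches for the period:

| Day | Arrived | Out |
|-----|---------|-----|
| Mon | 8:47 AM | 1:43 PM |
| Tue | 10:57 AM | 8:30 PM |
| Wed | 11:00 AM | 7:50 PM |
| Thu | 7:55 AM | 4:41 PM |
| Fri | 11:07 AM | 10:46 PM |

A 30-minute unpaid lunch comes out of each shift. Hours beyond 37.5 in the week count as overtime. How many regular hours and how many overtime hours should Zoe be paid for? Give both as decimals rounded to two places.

Mon: 8:47 AM–1:43 PM = 4 h 56 min; less 30 min break → 4 h 26 min
Tue: 10:57 AM–8:30 PM = 9 h 33 min; less 30 min break → 9 h 3 min
Wed: 11:00 AM–7:50 PM = 8 h 50 min; less 30 min break → 8 h 20 min
Thu: 7:55 AM–4:41 PM = 8 h 46 min; less 30 min break → 8 h 16 min
Fri: 11:07 AM–10:46 PM = 11 h 39 min; less 30 min break → 11 h 9 min
Total worked: 41 h 14 min = 41.23 h.
Threshold 37.5 h → overtime 3 h 44 min, regular 37 h 30 min.

Regular 37.50 hours, overtime 3.73 hours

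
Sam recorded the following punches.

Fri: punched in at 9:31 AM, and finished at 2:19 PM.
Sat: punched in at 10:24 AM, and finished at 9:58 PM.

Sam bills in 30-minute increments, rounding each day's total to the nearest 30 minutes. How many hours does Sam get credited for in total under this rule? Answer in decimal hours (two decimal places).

Fri: 9:31 AM–2:19 PM = 4 h 48 min → rounds to 5 h 0 min
Sat: 10:24 AM–9:58 PM = 11 h 34 min → rounds to 11 h 30 min
Total credited: 16 h 30 min.

16.50 hours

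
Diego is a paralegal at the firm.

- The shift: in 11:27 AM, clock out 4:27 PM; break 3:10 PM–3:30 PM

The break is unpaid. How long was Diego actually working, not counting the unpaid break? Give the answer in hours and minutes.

4 h 40 min

The shift: 11:27 AM–4:27 PM = 5 h 0 min; less 20 min break → 4 h 40 min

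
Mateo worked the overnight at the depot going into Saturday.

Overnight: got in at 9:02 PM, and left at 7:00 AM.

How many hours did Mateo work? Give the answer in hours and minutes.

Overnight: 9:02 PM → midnight = 2 h 58 min; midnight → 7:00 AM = 7 h 0 min; span 9 h 58 min

9 h 58 min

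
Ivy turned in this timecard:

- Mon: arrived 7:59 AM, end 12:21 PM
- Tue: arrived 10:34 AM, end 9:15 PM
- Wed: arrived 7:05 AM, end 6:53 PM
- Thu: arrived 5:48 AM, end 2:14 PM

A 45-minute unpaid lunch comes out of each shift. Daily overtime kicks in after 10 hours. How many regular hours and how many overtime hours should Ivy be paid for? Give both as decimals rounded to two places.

Regular 31.23 hours, overtime 1.05 hours

Mon: 7:59 AM–12:21 PM = 4 h 22 min; less 45 min break → 3 h 37 min
Tue: 10:34 AM–9:15 PM = 10 h 41 min; less 45 min break → 9 h 56 min
Wed: 7:05 AM–6:53 PM = 11 h 48 min; less 45 min break → 11 h 3 min
Thu: 5:48 AM–2:14 PM = 8 h 26 min; less 45 min break → 7 h 41 min
Mon reg 3 h 37 min / OT 0 h 0 min; Tue reg 9 h 56 min / OT 0 h 0 min; Wed reg 10 h 0 min / OT 1 h 3 min; Thu reg 7 h 41 min / OT 0 h 0 min.
Totals: regular 31 h 14 min, overtime 1 h 3 min.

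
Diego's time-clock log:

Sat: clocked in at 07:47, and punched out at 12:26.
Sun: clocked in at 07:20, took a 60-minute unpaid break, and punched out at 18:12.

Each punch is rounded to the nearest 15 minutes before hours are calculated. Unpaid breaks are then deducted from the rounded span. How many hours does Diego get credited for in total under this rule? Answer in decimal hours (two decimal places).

Sat: in 07:47→07:45, out 12:26→12:30; 4 h 45 min
Sun: in 07:20→07:15, out 18:12→18:15; 11 h 0 min − 60 min = 10 h 0 min
Total credited: 14 h 45 min.

14.75 hours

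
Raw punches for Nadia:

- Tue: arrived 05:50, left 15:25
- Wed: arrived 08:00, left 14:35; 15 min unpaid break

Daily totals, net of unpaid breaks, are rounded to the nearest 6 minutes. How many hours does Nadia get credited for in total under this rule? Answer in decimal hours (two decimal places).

15.90 hours

Tue: 05:50–15:25 = 9 h 35 min → rounds to 9 h 36 min
Wed: 08:00–14:35 = 6 h 35 min − 15 min = 6 h 20 min → rounds to 6 h 18 min
Total credited: 15 h 54 min.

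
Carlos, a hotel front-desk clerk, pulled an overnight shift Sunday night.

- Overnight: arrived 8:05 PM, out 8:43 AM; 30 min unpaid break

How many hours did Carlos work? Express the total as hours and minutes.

Overnight: 8:05 PM → midnight = 3 h 55 min; midnight → 8:43 AM = 8 h 43 min; span 12 h 38 min; less 30 min break → 12 h 8 min

12 h 8 min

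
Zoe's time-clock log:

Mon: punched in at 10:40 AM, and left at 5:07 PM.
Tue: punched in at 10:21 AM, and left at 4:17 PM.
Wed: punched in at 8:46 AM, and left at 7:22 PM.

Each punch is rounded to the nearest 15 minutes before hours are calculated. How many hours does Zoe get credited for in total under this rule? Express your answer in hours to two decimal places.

Mon: in 10:40 AM→10:45 AM, out 5:07 PM→5:00 PM; 6 h 15 min
Tue: in 10:21 AM→10:15 AM, out 4:17 PM→4:15 PM; 6 h 0 min
Wed: in 8:46 AM→8:45 AM, out 7:22 PM→7:15 PM; 10 h 30 min
Total credited: 22 h 45 min.

22.75 hours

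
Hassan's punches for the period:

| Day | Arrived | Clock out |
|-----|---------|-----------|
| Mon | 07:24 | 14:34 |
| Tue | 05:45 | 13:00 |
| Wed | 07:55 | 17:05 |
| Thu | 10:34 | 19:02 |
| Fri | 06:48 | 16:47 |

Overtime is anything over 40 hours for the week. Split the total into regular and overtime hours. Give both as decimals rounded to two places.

Regular 40.00 hours, overtime 2.03 hours

Mon: 07:24–14:34 = 7 h 10 min
Tue: 05:45–13:00 = 7 h 15 min
Wed: 07:55–17:05 = 9 h 10 min
Thu: 10:34–19:02 = 8 h 28 min
Fri: 06:48–16:47 = 9 h 59 min
Total worked: 42 h 2 min = 42.03 h.
Threshold 40 h → overtime 2 h 2 min, regular 40 h 0 min.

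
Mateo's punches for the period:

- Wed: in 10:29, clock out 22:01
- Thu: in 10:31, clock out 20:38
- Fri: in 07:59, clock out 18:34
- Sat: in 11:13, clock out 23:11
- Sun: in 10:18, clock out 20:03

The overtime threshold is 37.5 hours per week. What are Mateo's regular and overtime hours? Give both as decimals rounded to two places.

Wed: 10:29–22:01 = 11 h 32 min
Thu: 10:31–20:38 = 10 h 7 min
Fri: 07:59–18:34 = 10 h 35 min
Sat: 11:13–23:11 = 11 h 58 min
Sun: 10:18–20:03 = 9 h 45 min
Total worked: 53 h 57 min = 53.95 h.
Threshold 37.5 h → overtime 16 h 27 min, regular 37 h 30 min.

Regular 37.50 hours, overtime 16.45 hours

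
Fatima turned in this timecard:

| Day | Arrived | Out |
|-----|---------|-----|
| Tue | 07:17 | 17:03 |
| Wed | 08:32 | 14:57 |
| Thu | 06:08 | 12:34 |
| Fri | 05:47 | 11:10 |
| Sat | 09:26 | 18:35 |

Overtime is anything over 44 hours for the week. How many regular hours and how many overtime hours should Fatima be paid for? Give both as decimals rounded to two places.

Regular 37.15 hours, overtime 0.00 hours

Tue: 07:17–17:03 = 9 h 46 min
Wed: 08:32–14:57 = 6 h 25 min
Thu: 06:08–12:34 = 6 h 26 min
Fri: 05:47–11:10 = 5 h 23 min
Sat: 09:26–18:35 = 9 h 9 min
Total worked: 37 h 9 min = 37.15 h.
Threshold 44 h → overtime 0 h 0 min, regular 37 h 9 min.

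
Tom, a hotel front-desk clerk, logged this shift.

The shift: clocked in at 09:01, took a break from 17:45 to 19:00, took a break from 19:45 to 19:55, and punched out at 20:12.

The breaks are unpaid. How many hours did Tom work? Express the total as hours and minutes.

The shift: 09:01–20:12 = 11 h 11 min; less 85 min break → 9 h 46 min

9 h 46 min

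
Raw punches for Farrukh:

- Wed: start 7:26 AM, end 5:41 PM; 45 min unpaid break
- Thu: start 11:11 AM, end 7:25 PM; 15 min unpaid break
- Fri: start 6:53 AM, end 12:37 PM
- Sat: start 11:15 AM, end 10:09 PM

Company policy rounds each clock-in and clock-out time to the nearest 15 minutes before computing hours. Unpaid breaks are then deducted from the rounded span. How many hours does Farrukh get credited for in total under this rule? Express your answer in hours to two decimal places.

34.00 hours

Wed: in 7:26 AM→7:30 AM, out 5:41 PM→5:45 PM; 10 h 15 min − 45 min = 9 h 30 min
Thu: in 11:11 AM→11:15 AM, out 7:25 PM→7:30 PM; 8 h 15 min − 15 min = 8 h 0 min
Fri: in 6:53 AM→7:00 AM, out 12:37 PM→12:30 PM; 5 h 30 min
Sat: in 11:15 AM→11:15 AM, out 10:09 PM→10:15 PM; 11 h 0 min
Total credited: 34 h 0 min.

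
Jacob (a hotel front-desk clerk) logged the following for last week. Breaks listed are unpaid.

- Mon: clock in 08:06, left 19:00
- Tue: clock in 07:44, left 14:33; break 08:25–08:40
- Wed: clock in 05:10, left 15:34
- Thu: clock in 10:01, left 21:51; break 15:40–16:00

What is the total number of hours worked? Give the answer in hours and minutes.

39 h 22 min

Mon: 08:06–19:00 = 10 h 54 min
Tue: 07:44–14:33 = 6 h 49 min; less 15 min break → 6 h 34 min
Wed: 05:10–15:34 = 10 h 24 min
Thu: 10:01–21:51 = 11 h 50 min; less 20 min break → 11 h 30 min
Total: 10 h 54 min + 6 h 34 min + 10 h 24 min + 11 h 30 min = 39 h 22 min.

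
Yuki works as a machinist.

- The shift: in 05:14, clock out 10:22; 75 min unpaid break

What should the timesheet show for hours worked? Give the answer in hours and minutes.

3 h 53 min

The shift: 05:14–10:22 = 5 h 8 min; less 75 min break → 3 h 53 min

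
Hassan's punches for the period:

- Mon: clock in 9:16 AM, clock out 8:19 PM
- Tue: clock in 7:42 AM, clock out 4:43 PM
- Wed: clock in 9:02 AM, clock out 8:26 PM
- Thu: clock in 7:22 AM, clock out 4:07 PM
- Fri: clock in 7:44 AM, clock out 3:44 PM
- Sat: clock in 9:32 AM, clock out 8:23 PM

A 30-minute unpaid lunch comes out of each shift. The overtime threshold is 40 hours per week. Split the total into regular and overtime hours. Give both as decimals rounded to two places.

Regular 40.00 hours, overtime 16.07 hours

Mon: 9:16 AM–8:19 PM = 11 h 3 min; less 30 min break → 10 h 33 min
Tue: 7:42 AM–4:43 PM = 9 h 1 min; less 30 min break → 8 h 31 min
Wed: 9:02 AM–8:26 PM = 11 h 24 min; less 30 min break → 10 h 54 min
Thu: 7:22 AM–4:07 PM = 8 h 45 min; less 30 min break → 8 h 15 min
Fri: 7:44 AM–3:44 PM = 8 h 0 min; less 30 min break → 7 h 30 min
Sat: 9:32 AM–8:23 PM = 10 h 51 min; less 30 min break → 10 h 21 min
Total worked: 56 h 4 min = 56.07 h.
Threshold 40 h → overtime 16 h 4 min, regular 40 h 0 min.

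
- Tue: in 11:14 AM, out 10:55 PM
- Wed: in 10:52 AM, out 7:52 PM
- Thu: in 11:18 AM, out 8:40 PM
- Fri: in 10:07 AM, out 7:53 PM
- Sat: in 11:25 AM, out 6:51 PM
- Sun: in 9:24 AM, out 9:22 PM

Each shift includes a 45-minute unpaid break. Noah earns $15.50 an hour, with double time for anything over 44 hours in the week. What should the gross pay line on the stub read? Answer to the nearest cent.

$1014.22

Tue: 11:14 AM–10:55 PM = 11 h 41 min; less 45 min break → 10 h 56 min
Wed: 10:52 AM–7:52 PM = 9 h 0 min; less 45 min break → 8 h 15 min
Thu: 11:18 AM–8:40 PM = 9 h 22 min; less 45 min break → 8 h 37 min
Fri: 10:07 AM–7:53 PM = 9 h 46 min; less 45 min break → 9 h 1 min
Sat: 11:25 AM–6:51 PM = 7 h 26 min; less 45 min break → 6 h 41 min
Sun: 9:24 AM–9:22 PM = 11 h 58 min; less 45 min break → 11 h 13 min
Total worked: 54 h 43 min = 3283 min.
Regular 44 h 0 min = 2640 min at $15.50/h; overtime 10 h 43 min = 643 min at $31.00/h.
Pay = (2640 × $15.50 + 643 × $31.00) ÷ 60 = $1014.22.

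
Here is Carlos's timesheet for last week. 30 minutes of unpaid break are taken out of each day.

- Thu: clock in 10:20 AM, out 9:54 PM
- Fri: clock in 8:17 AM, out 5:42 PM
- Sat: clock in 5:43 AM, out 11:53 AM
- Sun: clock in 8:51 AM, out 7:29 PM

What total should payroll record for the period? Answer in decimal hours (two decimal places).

35.78 hours

Thu: 10:20 AM–9:54 PM = 11 h 34 min; less 30 min break → 11 h 4 min
Fri: 8:17 AM–5:42 PM = 9 h 25 min; less 30 min break → 8 h 55 min
Sat: 5:43 AM–11:53 AM = 6 h 10 min; less 30 min break → 5 h 40 min
Sun: 8:51 AM–7:29 PM = 10 h 38 min; less 30 min break → 10 h 8 min
Total: 11 h 4 min + 8 h 55 min + 5 h 40 min + 10 h 8 min = 35 h 47 min.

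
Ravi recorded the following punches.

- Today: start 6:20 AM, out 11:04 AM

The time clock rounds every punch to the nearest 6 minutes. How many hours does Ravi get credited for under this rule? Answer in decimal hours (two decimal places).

4.80 hours

Today: in 6:20 AM→6:18 AM, out 11:04 AM→11:06 AM; 4 h 48 min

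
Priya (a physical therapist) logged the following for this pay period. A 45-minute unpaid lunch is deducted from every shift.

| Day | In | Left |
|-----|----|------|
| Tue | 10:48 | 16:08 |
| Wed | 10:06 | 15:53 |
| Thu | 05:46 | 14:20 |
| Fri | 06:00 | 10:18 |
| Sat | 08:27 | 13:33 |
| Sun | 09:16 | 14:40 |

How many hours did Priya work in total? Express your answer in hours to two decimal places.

Tue: 10:48–16:08 = 5 h 20 min; less 45 min break → 4 h 35 min
Wed: 10:06–15:53 = 5 h 47 min; less 45 min break → 5 h 2 min
Thu: 05:46–14:20 = 8 h 34 min; less 45 min break → 7 h 49 min
Fri: 06:00–10:18 = 4 h 18 min; less 45 min break → 3 h 33 min
Sat: 08:27–13:33 = 5 h 6 min; less 45 min break → 4 h 21 min
Sun: 09:16–14:40 = 5 h 24 min; less 45 min break → 4 h 39 min
Total: 4 h 35 min + 5 h 2 min + 7 h 49 min + 3 h 33 min + 4 h 21 min + 4 h 39 min = 29 h 59 min.

29.98 hours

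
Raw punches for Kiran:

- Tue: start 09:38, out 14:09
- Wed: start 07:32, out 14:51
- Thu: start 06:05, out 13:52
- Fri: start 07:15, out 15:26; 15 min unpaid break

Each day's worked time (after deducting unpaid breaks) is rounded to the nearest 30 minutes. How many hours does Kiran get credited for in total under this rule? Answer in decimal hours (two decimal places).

Tue: 09:38–14:09 = 4 h 31 min → rounds to 4 h 30 min
Wed: 07:32–14:51 = 7 h 19 min → rounds to 7 h 30 min
Thu: 06:05–13:52 = 7 h 47 min → rounds to 8 h 0 min
Fri: 07:15–15:26 = 8 h 11 min − 15 min = 7 h 56 min → rounds to 8 h 0 min
Total credited: 28 h 0 min.

28.00 hours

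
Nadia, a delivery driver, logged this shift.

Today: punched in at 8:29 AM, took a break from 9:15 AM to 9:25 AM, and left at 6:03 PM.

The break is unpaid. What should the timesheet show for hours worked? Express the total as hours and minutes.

Today: 8:29 AM–6:03 PM = 9 h 34 min; less 10 min break → 9 h 24 min

9 h 24 min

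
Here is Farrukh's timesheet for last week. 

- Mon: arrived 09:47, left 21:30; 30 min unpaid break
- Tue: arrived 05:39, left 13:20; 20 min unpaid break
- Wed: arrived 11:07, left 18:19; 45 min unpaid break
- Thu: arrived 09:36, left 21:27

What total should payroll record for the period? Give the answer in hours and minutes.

Mon: 09:47–21:30 = 11 h 43 min; less 30 min break → 11 h 13 min
Tue: 05:39–13:20 = 7 h 41 min; less 20 min break → 7 h 21 min
Wed: 11:07–18:19 = 7 h 12 min; less 45 min break → 6 h 27 min
Thu: 09:36–21:27 = 11 h 51 min
Total: 11 h 13 min + 7 h 21 min + 6 h 27 min + 11 h 51 min = 36 h 52 min.

36 h 52 min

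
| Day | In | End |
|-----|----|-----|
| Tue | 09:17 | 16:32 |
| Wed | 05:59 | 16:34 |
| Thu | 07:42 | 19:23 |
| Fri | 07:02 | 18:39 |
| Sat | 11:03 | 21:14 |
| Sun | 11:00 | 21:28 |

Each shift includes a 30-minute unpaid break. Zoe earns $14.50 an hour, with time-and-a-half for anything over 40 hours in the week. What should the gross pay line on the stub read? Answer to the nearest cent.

Tue: 09:17–16:32 = 7 h 15 min; less 30 min break → 6 h 45 min
Wed: 05:59–16:34 = 10 h 35 min; less 30 min break → 10 h 5 min
Thu: 07:42–19:23 = 11 h 41 min; less 30 min break → 11 h 11 min
Fri: 07:02–18:39 = 11 h 37 min; less 30 min break → 11 h 7 min
Sat: 11:03–21:14 = 10 h 11 min; less 30 min break → 9 h 41 min
Sun: 11:00–21:28 = 10 h 28 min; less 30 min break → 9 h 58 min
Total worked: 58 h 47 min = 3527 min.
Regular 40 h 0 min = 2400 min at $14.50/h; overtime 18 h 47 min = 1127 min at $21.75/h.
Pay = (2400 × $14.50 + 1127 × $21.75) ÷ 60 = $988.54.

$988.54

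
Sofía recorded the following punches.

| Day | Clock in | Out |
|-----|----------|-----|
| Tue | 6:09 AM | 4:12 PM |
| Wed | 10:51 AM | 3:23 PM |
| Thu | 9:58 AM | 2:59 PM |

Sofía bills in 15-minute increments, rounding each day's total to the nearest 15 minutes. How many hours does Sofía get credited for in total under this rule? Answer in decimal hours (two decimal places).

Tue: 6:09 AM–4:12 PM = 10 h 3 min → rounds to 10 h 0 min
Wed: 10:51 AM–3:23 PM = 4 h 32 min → rounds to 4 h 30 min
Thu: 9:58 AM–2:59 PM = 5 h 1 min → rounds to 5 h 0 min
Total credited: 19 h 30 min.

19.50 hours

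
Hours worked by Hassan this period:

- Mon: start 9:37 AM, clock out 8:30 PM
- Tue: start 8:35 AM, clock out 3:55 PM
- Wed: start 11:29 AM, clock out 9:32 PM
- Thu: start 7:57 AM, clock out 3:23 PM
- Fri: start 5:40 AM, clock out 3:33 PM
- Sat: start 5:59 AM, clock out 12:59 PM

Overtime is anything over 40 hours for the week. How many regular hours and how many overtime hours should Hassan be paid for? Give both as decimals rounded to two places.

Mon: 9:37 AM–8:30 PM = 10 h 53 min
Tue: 8:35 AM–3:55 PM = 7 h 20 min
Wed: 11:29 AM–9:32 PM = 10 h 3 min
Thu: 7:57 AM–3:23 PM = 7 h 26 min
Fri: 5:40 AM–3:33 PM = 9 h 53 min
Sat: 5:59 AM–12:59 PM = 7 h 0 min
Total worked: 52 h 35 min = 52.58 h.
Threshold 40 h → overtime 12 h 35 min, regular 40 h 0 min.

Regular 40.00 hours, overtime 12.58 hours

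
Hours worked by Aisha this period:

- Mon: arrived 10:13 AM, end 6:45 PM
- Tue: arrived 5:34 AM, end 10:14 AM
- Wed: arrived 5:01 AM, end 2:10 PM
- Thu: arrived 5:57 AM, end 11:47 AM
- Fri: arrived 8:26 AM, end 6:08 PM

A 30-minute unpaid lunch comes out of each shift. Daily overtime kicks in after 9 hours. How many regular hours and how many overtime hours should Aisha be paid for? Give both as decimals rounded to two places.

Mon: 10:13 AM–6:45 PM = 8 h 32 min; less 30 min break → 8 h 2 min
Tue: 5:34 AM–10:14 AM = 4 h 40 min; less 30 min break → 4 h 10 min
Wed: 5:01 AM–2:10 PM = 9 h 9 min; less 30 min break → 8 h 39 min
Thu: 5:57 AM–11:47 AM = 5 h 50 min; less 30 min break → 5 h 20 min
Fri: 8:26 AM–6:08 PM = 9 h 42 min; less 30 min break → 9 h 12 min
Mon reg 8 h 2 min / OT 0 h 0 min; Tue reg 4 h 10 min / OT 0 h 0 min; Wed reg 8 h 39 min / OT 0 h 0 min; Thu reg 5 h 20 min / OT 0 h 0 min; Fri reg 9 h 0 min / OT 0 h 12 min.
Totals: regular 35 h 11 min, overtime 0 h 12 min.

Regular 35.18 hours, overtime 0.20 hours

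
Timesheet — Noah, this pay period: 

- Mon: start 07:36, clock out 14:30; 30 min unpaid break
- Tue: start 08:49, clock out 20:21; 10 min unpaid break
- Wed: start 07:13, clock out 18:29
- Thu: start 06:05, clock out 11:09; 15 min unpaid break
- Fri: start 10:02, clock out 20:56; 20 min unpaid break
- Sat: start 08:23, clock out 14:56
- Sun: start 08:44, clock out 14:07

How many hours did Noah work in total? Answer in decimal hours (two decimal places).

56.35 hours

Mon: 07:36–14:30 = 6 h 54 min; less 30 min break → 6 h 24 min
Tue: 08:49–20:21 = 11 h 32 min; less 10 min break → 11 h 22 min
Wed: 07:13–18:29 = 11 h 16 min
Thu: 06:05–11:09 = 5 h 4 min; less 15 min break → 4 h 49 min
Fri: 10:02–20:56 = 10 h 54 min; less 20 min break → 10 h 34 min
Sat: 08:23–14:56 = 6 h 33 min
Sun: 08:44–14:07 = 5 h 23 min
Total: 6 h 24 min + 11 h 22 min + 11 h 16 min + 4 h 49 min + 10 h 34 min + 6 h 33 min + 5 h 23 min = 56 h 21 min.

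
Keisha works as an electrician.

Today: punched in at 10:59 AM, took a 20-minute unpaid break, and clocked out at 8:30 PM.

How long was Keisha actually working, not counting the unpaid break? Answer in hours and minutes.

Today: 10:59 AM–8:30 PM = 9 h 31 min; less 20 min break → 9 h 11 min

9 h 11 min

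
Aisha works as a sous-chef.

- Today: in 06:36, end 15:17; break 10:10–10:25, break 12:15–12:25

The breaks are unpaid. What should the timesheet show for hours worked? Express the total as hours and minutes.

Today: 06:36–15:17 = 8 h 41 min; less 25 min break → 8 h 16 min

8 h 16 min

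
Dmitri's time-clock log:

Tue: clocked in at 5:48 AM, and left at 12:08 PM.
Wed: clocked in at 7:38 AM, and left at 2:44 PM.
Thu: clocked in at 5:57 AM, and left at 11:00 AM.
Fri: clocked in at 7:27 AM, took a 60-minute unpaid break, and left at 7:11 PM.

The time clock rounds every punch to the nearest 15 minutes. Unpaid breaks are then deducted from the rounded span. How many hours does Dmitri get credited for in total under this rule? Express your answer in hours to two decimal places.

Tue: in 5:48 AM→5:45 AM, out 12:08 PM→12:15 PM; 6 h 30 min
Wed: in 7:38 AM→7:45 AM, out 2:44 PM→2:45 PM; 7 h 0 min
Thu: in 5:57 AM→6:00 AM, out 11:00 AM→11:00 AM; 5 h 0 min
Fri: in 7:27 AM→7:30 AM, out 7:11 PM→7:15 PM; 11 h 45 min − 60 min = 10 h 45 min
Total credited: 29 h 15 min.

29.25 hours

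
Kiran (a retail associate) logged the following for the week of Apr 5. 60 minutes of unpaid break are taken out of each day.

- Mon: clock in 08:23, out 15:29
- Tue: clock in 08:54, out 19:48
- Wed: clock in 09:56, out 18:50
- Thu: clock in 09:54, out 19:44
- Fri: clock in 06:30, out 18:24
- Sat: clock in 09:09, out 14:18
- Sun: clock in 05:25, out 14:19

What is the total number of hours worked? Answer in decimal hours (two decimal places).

55.68 hours

Mon: 08:23–15:29 = 7 h 6 min; less 60 min break → 6 h 6 min
Tue: 08:54–19:48 = 10 h 54 min; less 60 min break → 9 h 54 min
Wed: 09:56–18:50 = 8 h 54 min; less 60 min break → 7 h 54 min
Thu: 09:54–19:44 = 9 h 50 min; less 60 min break → 8 h 50 min
Fri: 06:30–18:24 = 11 h 54 min; less 60 min break → 10 h 54 min
Sat: 09:09–14:18 = 5 h 9 min; less 60 min break → 4 h 9 min
Sun: 05:25–14:19 = 8 h 54 min; less 60 min break → 7 h 54 min
Total: 6 h 6 min + 9 h 54 min + 7 h 54 min + 8 h 50 min + 10 h 54 min + 4 h 9 min + 7 h 54 min = 55 h 41 min.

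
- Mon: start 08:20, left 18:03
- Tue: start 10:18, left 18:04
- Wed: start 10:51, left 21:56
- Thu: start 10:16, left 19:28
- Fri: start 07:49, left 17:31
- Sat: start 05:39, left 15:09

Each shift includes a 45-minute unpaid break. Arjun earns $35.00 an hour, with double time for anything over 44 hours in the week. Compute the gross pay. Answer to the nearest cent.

$2132.67

Mon: 08:20–18:03 = 9 h 43 min; less 45 min break → 8 h 58 min
Tue: 10:18–18:04 = 7 h 46 min; less 45 min break → 7 h 1 min
Wed: 10:51–21:56 = 11 h 5 min; less 45 min break → 10 h 20 min
Thu: 10:16–19:28 = 9 h 12 min; less 45 min break → 8 h 27 min
Fri: 07:49–17:31 = 9 h 42 min; less 45 min break → 8 h 57 min
Sat: 05:39–15:09 = 9 h 30 min; less 45 min break → 8 h 45 min
Total worked: 52 h 28 min = 3148 min.
Regular 44 h 0 min = 2640 min at $35.00/h; overtime 8 h 28 min = 508 min at $70.00/h.
Pay = (2640 × $35.00 + 508 × $70.00) ÷ 60 = $2132.67.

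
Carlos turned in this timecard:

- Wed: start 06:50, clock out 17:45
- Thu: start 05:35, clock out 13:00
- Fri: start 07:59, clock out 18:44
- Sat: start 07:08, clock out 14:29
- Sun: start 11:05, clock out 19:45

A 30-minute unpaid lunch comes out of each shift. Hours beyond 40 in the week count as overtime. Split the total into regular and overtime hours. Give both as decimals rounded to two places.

Regular 40.00 hours, overtime 2.60 hours

Wed: 06:50–17:45 = 10 h 55 min; less 30 min break → 10 h 25 min
Thu: 05:35–13:00 = 7 h 25 min; less 30 min break → 6 h 55 min
Fri: 07:59–18:44 = 10 h 45 min; less 30 min break → 10 h 15 min
Sat: 07:08–14:29 = 7 h 21 min; less 30 min break → 6 h 51 min
Sun: 11:05–19:45 = 8 h 40 min; less 30 min break → 8 h 10 min
Total worked: 42 h 36 min = 42.60 h.
Threshold 40 h → overtime 2 h 36 min, regular 40 h 0 min.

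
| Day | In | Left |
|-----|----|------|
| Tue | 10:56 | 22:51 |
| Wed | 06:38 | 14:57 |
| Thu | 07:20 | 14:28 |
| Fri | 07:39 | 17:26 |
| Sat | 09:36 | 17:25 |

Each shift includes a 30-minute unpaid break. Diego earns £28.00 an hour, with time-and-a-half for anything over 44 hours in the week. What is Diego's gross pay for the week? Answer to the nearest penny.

£1189.07

Tue: 10:56–22:51 = 11 h 55 min; less 30 min break → 11 h 25 min
Wed: 06:38–14:57 = 8 h 19 min; less 30 min break → 7 h 49 min
Thu: 07:20–14:28 = 7 h 8 min; less 30 min break → 6 h 38 min
Fri: 07:39–17:26 = 9 h 47 min; less 30 min break → 9 h 17 min
Sat: 09:36–17:25 = 7 h 49 min; less 30 min break → 7 h 19 min
Total worked: 42 h 28 min = 2548 min.
Regular 42 h 28 min = 2548 min at £28.00/h; overtime 0 h 0 min = 0 min at £42.00/h.
Pay = (2548 × £28.00 + 0 × £42.00) ÷ 60 = £1189.07.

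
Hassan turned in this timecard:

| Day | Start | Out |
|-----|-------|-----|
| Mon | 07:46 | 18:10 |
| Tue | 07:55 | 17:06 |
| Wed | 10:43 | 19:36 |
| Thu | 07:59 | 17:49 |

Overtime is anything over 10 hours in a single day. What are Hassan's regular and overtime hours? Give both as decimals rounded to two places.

Regular 37.90 hours, overtime 0.40 hours

Mon: 07:46–18:10 = 10 h 24 min
Tue: 07:55–17:06 = 9 h 11 min
Wed: 10:43–19:36 = 8 h 53 min
Thu: 07:59–17:49 = 9 h 50 min
Mon reg 10 h 0 min / OT 0 h 24 min; Tue reg 9 h 11 min / OT 0 h 0 min; Wed reg 8 h 53 min / OT 0 h 0 min; Thu reg 9 h 50 min / OT 0 h 0 min.
Totals: regular 37 h 54 min, overtime 0 h 24 min.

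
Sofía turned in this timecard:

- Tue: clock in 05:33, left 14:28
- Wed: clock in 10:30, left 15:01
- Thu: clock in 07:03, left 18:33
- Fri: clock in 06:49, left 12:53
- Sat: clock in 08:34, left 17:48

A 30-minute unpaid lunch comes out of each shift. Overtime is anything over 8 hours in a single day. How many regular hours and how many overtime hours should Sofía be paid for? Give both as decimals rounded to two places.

Regular 33.58 hours, overtime 4.15 hours

Tue: 05:33–14:28 = 8 h 55 min; less 30 min break → 8 h 25 min
Wed: 10:30–15:01 = 4 h 31 min; less 30 min break → 4 h 1 min
Thu: 07:03–18:33 = 11 h 30 min; less 30 min break → 11 h 0 min
Fri: 06:49–12:53 = 6 h 4 min; less 30 min break → 5 h 34 min
Sat: 08:34–17:48 = 9 h 14 min; less 30 min break → 8 h 44 min
Tue reg 8 h 0 min / OT 0 h 25 min; Wed reg 4 h 1 min / OT 0 h 0 min; Thu reg 8 h 0 min / OT 3 h 0 min; Fri reg 5 h 34 min / OT 0 h 0 min; Sat reg 8 h 0 min / OT 0 h 44 min.
Totals: regular 33 h 35 min, overtime 4 h 9 min.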